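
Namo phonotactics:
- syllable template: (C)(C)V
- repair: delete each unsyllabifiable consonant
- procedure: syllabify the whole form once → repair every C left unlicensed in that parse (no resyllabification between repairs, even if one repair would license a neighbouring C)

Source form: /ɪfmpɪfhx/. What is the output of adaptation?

The consonants /f/, /f/, /h/, /x/ cannot be parsed into a legal (C)(C)V syllable (no codas are permitted; onsets may contain at most 2 consonants).
Deletion applies to /f/, /f/, /h/, /x/.

ɪmpɪ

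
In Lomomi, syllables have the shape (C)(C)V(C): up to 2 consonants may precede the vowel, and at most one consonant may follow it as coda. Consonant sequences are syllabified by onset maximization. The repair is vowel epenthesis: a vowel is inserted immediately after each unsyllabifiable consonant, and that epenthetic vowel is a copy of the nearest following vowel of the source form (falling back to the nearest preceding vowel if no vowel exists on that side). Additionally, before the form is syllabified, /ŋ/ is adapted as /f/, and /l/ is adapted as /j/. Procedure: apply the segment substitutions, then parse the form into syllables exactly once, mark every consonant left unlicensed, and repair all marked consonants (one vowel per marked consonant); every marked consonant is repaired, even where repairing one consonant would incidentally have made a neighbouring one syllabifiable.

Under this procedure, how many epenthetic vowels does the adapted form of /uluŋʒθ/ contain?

After substitution the input is /ujufʒθ/.
The unsyllabifiable consonants are /ʒ/, /θ/; each receives one epenthetic vowel.

2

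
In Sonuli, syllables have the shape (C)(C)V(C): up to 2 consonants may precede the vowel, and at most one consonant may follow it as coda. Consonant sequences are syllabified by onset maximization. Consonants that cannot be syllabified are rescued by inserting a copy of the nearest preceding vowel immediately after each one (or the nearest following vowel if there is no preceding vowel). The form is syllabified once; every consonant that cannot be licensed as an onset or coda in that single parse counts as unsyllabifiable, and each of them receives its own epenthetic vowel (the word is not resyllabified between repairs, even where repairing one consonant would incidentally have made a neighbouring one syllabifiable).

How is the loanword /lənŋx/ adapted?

lənŋəxə

Under (C)(C)V(C), the unsyllabifiable consonants are /ŋ/, /x/ (at most one coda consonant is licensed; onsets may contain at most 2 consonants).
Inserting the epenthetic vowel yields /ŋ/ → /ŋə/, /x/ → /xə/.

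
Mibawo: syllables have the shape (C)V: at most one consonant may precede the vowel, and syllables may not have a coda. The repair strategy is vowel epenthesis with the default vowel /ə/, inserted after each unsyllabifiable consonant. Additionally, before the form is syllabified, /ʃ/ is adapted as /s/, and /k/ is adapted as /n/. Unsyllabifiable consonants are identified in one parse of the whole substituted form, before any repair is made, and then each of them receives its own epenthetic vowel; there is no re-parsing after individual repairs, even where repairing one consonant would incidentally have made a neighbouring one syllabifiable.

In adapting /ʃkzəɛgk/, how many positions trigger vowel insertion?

4

After substitution the input is /snzəɛgn/.
The unsyllabifiable consonants are /s/, /n/, /g/, /n/; each receives one epenthetic vowel.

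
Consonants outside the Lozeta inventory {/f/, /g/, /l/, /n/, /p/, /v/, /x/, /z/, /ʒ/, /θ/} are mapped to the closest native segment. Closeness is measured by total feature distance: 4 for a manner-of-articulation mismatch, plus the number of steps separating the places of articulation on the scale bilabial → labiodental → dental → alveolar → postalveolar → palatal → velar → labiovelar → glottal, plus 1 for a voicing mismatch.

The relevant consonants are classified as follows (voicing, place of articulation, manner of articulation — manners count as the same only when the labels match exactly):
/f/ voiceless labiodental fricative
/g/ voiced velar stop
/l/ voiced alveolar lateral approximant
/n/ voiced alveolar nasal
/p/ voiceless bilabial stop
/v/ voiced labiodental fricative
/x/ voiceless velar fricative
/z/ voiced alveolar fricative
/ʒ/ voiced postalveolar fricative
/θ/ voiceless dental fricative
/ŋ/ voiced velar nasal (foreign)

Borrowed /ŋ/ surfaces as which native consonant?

n

/n/ is closest: same manner (nasal), place distance 3 (velar→alveolar), same voicing; total 3. Next closest is /g/ at distance 4.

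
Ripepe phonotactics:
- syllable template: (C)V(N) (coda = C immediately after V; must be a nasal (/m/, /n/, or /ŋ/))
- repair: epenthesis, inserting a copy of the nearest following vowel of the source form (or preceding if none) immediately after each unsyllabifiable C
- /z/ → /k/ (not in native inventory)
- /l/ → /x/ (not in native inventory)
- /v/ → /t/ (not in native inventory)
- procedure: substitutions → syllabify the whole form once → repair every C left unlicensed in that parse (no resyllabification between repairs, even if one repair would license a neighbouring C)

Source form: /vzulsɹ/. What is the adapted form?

Substitution: /v/ → /t/, /z/ → /k/, /l/ → /x/, giving /tkuxsɹ/.
Syllabifying with onset maximization leaves /t/, /x/, /s/, /ɹ/ stranded (only a nasal (/m/, /n/, or /ŋ/) is licensed in coda position; onsets are limited to one consonant).
Inserting the epenthetic vowel yields /t/ → /tu/, /x/ → /xu/, /s/ → /su/, /ɹ/ → /ɹu/.

tukuxusuɹu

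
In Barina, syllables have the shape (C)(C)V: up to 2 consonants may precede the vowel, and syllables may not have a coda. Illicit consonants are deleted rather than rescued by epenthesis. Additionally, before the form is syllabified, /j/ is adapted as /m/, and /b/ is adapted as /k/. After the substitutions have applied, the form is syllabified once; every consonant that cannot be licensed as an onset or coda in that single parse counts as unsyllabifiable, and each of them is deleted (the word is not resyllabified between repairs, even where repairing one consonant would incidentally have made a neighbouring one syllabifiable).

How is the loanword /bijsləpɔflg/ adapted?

kisləpɔ

Substitution: /b/ → /k/, /j/ → /m/, giving /kimsləpɔflg/.
Syllabifying with onset maximization leaves /m/, /f/, /l/, /g/ stranded (no codas are permitted; onsets may contain at most 2 consonants).
Deletion applies to /m/, /f/, /l/, /g/.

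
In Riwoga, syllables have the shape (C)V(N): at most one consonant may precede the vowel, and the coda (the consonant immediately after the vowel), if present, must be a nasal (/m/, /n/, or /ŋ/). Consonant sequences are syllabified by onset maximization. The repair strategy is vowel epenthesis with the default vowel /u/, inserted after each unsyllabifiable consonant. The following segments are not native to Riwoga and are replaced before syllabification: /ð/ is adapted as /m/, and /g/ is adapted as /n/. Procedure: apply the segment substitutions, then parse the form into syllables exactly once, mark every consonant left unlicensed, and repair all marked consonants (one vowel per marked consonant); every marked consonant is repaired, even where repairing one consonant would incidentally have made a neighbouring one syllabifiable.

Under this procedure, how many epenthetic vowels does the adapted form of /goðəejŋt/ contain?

After substitution the input is /noməejŋt/.
The unsyllabifiable consonants are /j/, /ŋ/, /t/; each receives one epenthetic vowel.

3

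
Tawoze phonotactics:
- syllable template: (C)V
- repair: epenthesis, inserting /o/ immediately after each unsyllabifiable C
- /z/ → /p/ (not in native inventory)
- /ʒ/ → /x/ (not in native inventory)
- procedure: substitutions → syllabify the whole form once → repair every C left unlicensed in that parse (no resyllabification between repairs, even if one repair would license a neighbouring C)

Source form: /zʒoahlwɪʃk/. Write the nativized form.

Substitution: /z/ → /p/, /ʒ/ → /x/, giving /pxoahlwɪʃk/.
Syllabifying with onset maximization leaves /p/, /h/, /l/, /ʃ/, /k/ stranded (no codas are permitted; onsets are limited to one consonant).
Inserting the epenthetic vowel yields /p/ → /po/, /h/ → /ho/, /l/ → /lo/, /ʃ/ → /ʃo/, /k/ → /ko/.

poxoaholowɪʃoko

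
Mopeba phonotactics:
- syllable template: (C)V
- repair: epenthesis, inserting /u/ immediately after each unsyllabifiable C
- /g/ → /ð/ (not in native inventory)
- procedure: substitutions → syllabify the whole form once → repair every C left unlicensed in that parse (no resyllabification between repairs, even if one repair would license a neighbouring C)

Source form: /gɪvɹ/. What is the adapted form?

ðɪvuɹu

Substitution: /g/ → /ð/, giving /ðɪvɹ/.
Under (C)V, the unsyllabifiable consonants are /v/, /ɹ/ (no codas are permitted; onsets are limited to one consonant).
Inserting the epenthetic vowel yields /v/ → /vu/, /ɹ/ → /ɹu/.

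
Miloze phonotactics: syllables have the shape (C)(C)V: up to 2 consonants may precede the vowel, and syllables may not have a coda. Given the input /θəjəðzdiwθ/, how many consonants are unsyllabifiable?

3

Syllabifying with onset maximization leaves /ð/, /w/, /θ/ stranded (no codas are permitted; onsets may contain at most 2 consonants).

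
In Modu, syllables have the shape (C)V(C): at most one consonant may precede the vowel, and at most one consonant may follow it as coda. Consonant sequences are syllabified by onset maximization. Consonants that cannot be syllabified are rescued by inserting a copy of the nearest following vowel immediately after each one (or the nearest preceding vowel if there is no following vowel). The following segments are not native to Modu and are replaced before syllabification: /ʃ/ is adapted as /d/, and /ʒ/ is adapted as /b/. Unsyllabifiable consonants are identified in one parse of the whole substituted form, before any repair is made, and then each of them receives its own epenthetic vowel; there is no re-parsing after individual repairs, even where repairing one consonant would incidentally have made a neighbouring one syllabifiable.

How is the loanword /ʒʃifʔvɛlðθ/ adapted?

bidifʔɛvɛlðɛθɛ

Substitution: /ʒ/ → /b/, /ʃ/ → /d/, giving /bdifʔvɛlðθ/.
The consonants /b/, /ʔ/, /ð/, /θ/ cannot be parsed into a legal (C)V(C) syllable (at most one coda consonant is licensed; onsets are limited to one consonant).
Inserting the epenthetic vowel yields /b/ → /bi/, /ʔ/ → /ʔɛ/, /ð/ → /ðɛ/, /θ/ → /θɛ/.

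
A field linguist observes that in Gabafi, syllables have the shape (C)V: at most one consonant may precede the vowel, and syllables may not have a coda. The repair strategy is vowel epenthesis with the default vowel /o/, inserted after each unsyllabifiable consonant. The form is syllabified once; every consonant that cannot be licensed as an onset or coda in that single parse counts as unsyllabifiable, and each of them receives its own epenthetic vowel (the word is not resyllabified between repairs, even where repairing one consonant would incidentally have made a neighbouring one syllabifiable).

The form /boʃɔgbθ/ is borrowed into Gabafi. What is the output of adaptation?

boʃɔgoboθo

The consonants /g/, /b/, /θ/ cannot be parsed into a legal (C)V syllable (no codas are permitted; onsets are limited to one consonant).
Inserting the epenthetic vowel yields /g/ → /go/, /b/ → /bo/, /θ/ → /θo/.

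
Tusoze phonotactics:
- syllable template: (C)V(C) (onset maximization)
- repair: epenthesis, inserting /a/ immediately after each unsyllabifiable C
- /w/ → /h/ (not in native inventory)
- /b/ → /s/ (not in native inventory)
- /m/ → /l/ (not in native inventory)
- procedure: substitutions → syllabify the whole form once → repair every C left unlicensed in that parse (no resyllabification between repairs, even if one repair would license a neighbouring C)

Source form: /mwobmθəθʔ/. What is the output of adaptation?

lahoslaθəθʔa

Substitution: /m/ → /l/, /w/ → /h/, /b/ → /s/, giving /lhoslθəθʔ/.
Syllabifying with onset maximization leaves /l/, /l/, /ʔ/ stranded (at most one coda consonant is licensed; onsets are limited to one consonant).
Inserting the epenthetic vowel yields /l/ → /la/, /l/ → /la/, /ʔ/ → /ʔa/.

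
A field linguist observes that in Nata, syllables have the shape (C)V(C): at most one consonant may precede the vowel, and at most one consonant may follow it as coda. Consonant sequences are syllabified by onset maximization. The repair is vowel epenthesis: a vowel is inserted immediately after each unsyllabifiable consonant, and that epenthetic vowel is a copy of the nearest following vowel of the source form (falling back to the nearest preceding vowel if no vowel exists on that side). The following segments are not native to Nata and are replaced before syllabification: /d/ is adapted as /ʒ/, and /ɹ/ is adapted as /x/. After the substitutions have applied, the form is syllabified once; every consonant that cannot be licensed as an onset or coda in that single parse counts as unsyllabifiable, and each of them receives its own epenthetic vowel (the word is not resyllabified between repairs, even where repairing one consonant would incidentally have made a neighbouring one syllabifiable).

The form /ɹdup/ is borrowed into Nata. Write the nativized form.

xuʒup

Substitution: /ɹ/ → /x/, /d/ → /ʒ/, giving /xʒup/.
Syllabifying with onset maximization leaves /x/ stranded (at most one coda consonant is licensed; onsets are limited to one consonant).
Inserting the epenthetic vowel yields /x/ → /xu/.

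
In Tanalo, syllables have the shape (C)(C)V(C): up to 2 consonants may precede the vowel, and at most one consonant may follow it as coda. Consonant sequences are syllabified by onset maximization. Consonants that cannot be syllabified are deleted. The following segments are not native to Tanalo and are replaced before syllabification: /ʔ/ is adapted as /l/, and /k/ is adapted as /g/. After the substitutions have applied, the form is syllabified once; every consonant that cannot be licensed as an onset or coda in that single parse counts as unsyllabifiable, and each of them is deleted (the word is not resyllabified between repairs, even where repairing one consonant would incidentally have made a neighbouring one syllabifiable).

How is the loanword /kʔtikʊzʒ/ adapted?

ltigʊz

Substitution: /k/ → /g/, /ʔ/ → /l/, giving /gltigʊzʒ/.
Syllabifying with onset maximization leaves /g/, /ʒ/ stranded (at most one coda consonant is licensed; onsets may contain at most 2 consonants).
Each unlicensed consonant is deleted: /g/, /ʒ/.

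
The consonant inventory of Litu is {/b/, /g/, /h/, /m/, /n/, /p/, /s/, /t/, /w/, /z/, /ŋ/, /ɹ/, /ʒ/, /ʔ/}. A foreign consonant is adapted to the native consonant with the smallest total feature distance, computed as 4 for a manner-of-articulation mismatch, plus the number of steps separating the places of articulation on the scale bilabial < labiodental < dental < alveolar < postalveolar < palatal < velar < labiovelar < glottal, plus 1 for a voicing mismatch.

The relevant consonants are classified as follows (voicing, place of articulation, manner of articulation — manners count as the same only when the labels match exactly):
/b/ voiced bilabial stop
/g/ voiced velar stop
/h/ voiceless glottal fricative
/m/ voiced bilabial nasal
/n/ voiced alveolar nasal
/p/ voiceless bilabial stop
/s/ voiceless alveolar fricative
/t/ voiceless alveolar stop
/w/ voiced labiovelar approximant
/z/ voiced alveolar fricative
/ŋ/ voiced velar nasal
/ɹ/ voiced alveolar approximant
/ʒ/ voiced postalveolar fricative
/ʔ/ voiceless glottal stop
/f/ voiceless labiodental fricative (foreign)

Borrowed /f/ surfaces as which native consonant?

s

/s/ is closest: same manner (fricative), place distance 2 (labiodental→alveolar), same voicing; total 2. Next closest is /z/ at distance 3.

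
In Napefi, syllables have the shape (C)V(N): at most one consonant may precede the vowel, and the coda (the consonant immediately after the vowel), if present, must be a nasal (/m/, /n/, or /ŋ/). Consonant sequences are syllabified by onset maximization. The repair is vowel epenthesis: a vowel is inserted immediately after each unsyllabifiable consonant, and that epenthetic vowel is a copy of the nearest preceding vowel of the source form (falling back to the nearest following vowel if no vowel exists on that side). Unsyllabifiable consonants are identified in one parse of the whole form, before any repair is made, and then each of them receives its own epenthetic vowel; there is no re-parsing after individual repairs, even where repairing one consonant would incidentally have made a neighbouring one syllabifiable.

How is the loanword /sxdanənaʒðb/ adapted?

The consonants /s/, /x/, /ʒ/, /ð/, /b/ cannot be parsed into a legal (C)V(N) syllable (only a nasal (/m/, /n/, or /ŋ/) is licensed in coda position; onsets are limited to one consonant).
Inserting the epenthetic vowel yields /s/ → /sa/, /x/ → /xa/, /ʒ/ → /ʒa/, /ð/ → /ða/, /b/ → /ba/.

saxadanənaʒaðaba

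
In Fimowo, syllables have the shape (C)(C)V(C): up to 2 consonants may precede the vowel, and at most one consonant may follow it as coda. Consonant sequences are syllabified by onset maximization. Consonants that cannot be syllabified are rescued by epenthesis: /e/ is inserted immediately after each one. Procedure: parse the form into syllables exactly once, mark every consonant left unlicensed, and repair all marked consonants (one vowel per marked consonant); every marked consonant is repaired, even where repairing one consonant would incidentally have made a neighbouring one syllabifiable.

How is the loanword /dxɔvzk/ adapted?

Syllabifying with onset maximization leaves /z/, /k/ stranded (at most one coda consonant is licensed; onsets may contain at most 2 consonants).
Each unlicensed consonant becomes the onset of a new syllable: /z/ → /ze/, /k/ → /ke/.

dxɔvzeke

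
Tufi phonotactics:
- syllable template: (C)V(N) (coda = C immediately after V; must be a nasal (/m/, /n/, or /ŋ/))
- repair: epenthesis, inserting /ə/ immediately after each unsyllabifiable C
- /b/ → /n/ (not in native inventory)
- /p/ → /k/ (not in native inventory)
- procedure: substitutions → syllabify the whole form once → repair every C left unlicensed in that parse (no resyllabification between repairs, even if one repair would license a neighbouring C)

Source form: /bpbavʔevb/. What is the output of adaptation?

nəkənavəʔevənə

Substitution: /b/ → /n/, /p/ → /k/, giving /nknavʔevn/.
Under (C)V(N), the unsyllabifiable consonants are /n/, /k/, /v/, /v/, /n/ (only a nasal (/m/, /n/, or /ŋ/) is licensed in coda position; onsets are limited to one consonant).
Epenthesis after each stranded consonant: /n/ → /nə/, /k/ → /kə/, /v/ → /və/, /v/ → /və/, /n/ → /nə/.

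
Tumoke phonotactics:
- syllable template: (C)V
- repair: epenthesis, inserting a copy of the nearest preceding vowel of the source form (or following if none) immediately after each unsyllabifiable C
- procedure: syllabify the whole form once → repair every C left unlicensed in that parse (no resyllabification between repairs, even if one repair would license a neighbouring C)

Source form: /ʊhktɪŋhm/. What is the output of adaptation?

ʊhʊkʊtɪŋɪhɪmɪ

Under (C)V, the unsyllabifiable consonants are /h/, /k/, /ŋ/, /h/, /m/ (no codas are permitted; onsets are limited to one consonant).
Epenthesis after each stranded consonant: /h/ → /hʊ/, /k/ → /kʊ/, /ŋ/ → /ŋɪ/, /h/ → /hɪ/, /m/ → /mɪ/.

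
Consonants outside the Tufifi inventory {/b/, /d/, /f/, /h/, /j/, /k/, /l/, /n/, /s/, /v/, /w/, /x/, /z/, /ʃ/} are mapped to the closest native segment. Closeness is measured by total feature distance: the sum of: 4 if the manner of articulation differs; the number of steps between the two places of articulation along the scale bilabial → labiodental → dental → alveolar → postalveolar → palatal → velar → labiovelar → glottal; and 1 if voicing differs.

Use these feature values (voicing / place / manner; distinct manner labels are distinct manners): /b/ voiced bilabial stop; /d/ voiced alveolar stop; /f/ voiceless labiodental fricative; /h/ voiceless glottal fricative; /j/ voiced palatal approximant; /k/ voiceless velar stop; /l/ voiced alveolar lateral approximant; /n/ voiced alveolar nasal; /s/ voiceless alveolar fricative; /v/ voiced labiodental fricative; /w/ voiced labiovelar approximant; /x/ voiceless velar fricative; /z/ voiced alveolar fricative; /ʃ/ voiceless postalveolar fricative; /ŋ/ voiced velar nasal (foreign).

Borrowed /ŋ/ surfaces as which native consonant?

n

/n/ is closest: same manner (nasal), place distance 3 (velar→alveolar), same voicing; total 3. Next closest is /j/ at distance 5.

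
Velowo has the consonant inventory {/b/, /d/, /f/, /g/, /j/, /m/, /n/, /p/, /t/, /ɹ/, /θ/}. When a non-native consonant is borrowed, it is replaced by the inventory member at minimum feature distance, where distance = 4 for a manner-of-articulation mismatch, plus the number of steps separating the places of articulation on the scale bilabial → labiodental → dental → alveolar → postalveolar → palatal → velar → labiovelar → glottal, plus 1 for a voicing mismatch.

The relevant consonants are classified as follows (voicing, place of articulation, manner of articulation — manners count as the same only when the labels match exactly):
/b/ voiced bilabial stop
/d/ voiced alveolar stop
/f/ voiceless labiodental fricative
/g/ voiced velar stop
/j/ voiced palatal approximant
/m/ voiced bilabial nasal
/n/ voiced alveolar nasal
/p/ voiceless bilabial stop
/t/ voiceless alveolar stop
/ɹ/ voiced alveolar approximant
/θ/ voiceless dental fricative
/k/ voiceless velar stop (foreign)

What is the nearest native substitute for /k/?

/g/ is closest: same manner (stop), place distance 0 (velar→velar), voicing differs (+1); total 1. Next closest is /t/ at distance 3.

g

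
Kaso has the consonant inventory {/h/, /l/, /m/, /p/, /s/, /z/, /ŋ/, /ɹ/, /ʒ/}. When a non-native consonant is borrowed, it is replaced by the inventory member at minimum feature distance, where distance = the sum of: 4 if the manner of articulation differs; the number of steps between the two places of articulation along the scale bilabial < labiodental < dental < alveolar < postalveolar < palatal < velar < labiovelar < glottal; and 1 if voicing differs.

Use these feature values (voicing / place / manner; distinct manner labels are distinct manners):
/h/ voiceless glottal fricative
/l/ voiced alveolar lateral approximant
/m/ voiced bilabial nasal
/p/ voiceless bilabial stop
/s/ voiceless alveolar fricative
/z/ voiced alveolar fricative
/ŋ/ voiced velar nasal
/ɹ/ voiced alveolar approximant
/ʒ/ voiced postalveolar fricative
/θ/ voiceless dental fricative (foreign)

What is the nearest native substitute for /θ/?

/s/ is closest: same manner (fricative), place distance 1 (dental→alveolar), same voicing; total 1. Next closest is /z/ at distance 2.

s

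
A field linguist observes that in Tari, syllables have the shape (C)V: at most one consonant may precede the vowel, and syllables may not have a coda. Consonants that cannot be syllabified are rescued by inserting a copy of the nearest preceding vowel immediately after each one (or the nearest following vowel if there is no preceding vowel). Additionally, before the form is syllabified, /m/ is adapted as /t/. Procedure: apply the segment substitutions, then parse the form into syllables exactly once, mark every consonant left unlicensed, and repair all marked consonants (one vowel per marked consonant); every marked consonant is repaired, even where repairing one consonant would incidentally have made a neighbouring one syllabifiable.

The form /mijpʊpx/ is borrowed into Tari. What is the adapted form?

tijipʊpʊxʊ

Substitution: /m/ → /t/, giving /tijpʊpx/.
Under (C)V, the unsyllabifiable consonants are /j/, /p/, /x/ (no codas are permitted; onsets are limited to one consonant).
Epenthesis after each stranded consonant: /j/ → /ji/, /p/ → /pʊ/, /x/ → /xʊ/.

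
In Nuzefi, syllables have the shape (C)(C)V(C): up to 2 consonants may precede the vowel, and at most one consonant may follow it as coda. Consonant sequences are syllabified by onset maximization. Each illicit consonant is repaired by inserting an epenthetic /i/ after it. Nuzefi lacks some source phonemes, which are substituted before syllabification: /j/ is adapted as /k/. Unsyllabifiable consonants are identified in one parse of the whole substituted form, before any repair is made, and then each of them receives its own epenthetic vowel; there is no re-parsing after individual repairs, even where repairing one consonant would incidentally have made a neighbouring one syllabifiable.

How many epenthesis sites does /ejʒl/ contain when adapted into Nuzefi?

2

After substitution the input is /ekʒl/.
The unsyllabifiable consonants are /ʒ/, /l/; each receives one epenthetic vowel.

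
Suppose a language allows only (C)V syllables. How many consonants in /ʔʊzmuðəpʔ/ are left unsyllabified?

3

Syllabifying with onset maximization leaves /z/, /p/, /ʔ/ stranded (no codas are permitted; onsets are limited to one consonant).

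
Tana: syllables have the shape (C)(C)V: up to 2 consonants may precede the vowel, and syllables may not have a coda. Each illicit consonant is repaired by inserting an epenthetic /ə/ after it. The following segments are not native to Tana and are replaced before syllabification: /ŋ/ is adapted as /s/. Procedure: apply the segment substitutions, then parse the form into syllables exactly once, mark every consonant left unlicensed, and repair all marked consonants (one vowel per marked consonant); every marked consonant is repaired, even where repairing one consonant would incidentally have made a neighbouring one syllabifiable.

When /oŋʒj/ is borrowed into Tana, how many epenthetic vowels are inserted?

After substitution the input is /osʒj/.
The unsyllabifiable consonants are /s/, /ʒ/, /j/; each receives one epenthetic vowel.

3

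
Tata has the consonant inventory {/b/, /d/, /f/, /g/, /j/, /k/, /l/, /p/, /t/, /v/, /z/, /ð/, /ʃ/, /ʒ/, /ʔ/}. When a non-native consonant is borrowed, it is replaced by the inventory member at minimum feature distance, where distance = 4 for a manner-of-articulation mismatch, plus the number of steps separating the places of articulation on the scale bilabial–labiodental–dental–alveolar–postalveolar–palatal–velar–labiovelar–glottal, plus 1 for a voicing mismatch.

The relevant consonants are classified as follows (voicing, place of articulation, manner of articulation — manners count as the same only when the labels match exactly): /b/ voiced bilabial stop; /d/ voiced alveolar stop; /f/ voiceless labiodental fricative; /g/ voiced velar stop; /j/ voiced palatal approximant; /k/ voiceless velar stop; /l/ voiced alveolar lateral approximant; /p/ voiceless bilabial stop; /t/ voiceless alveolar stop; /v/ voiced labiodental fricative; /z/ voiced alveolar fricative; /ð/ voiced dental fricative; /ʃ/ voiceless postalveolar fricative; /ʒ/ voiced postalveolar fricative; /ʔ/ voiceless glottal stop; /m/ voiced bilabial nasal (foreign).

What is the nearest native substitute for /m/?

b

/b/ is closest: manner differs (nasal→stop, +4), place distance 0 (bilabial→bilabial), same voicing; total 4. Next closest is /p/ at distance 5.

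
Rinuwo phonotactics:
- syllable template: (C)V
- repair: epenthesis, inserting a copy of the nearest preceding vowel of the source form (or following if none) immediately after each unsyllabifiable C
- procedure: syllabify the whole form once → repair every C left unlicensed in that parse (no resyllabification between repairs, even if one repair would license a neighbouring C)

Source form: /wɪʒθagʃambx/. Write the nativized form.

wɪʒɪθagaʃamabaxa

Under (C)V, the unsyllabifiable consonants are /ʒ/, /g/, /m/, /b/, /x/ (no codas are permitted; onsets are limited to one consonant).
Each unlicensed consonant becomes the onset of a new syllable: /ʒ/ → /ʒɪ/, /g/ → /ga/, /m/ → /ma/, /b/ → /ba/, /x/ → /xa/.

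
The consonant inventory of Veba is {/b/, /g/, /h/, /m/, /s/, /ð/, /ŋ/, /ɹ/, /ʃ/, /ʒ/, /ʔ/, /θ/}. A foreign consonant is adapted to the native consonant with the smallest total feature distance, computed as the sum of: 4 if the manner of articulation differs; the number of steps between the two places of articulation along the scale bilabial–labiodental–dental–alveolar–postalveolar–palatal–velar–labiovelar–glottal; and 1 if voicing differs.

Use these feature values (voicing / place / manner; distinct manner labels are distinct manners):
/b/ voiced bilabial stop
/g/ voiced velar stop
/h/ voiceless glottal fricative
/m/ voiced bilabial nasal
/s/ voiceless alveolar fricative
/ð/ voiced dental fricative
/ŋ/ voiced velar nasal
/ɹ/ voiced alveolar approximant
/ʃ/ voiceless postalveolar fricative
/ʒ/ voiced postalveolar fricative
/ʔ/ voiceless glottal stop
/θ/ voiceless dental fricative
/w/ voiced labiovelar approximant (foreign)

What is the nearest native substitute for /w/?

ɹ

/ɹ/ is closest: same manner (approximant), place distance 4 (labiovelar→alveolar), same voicing; total 4. Next closest is /g/ at distance 5.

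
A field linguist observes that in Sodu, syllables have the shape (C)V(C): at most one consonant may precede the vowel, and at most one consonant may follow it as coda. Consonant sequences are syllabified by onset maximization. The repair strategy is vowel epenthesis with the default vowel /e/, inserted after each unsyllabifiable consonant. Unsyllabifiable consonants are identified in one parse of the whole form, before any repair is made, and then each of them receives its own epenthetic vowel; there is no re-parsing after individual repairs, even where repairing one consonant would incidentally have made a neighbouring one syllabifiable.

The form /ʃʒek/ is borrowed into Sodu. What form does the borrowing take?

ʃeʒek

Syllabifying with onset maximization leaves /ʃ/ stranded (at most one coda consonant is licensed; onsets are limited to one consonant).
Each unlicensed consonant becomes the onset of a new syllable: /ʃ/ → /ʃe/.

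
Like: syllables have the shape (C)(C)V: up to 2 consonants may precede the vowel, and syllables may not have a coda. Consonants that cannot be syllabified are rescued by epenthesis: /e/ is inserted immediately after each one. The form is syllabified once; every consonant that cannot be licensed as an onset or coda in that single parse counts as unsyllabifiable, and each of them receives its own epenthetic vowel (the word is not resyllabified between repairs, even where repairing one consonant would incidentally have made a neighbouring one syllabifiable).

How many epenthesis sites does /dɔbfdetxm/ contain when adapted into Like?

The unsyllabifiable consonants are /b/, /t/, /x/, /m/; each receives one epenthetic vowel.

4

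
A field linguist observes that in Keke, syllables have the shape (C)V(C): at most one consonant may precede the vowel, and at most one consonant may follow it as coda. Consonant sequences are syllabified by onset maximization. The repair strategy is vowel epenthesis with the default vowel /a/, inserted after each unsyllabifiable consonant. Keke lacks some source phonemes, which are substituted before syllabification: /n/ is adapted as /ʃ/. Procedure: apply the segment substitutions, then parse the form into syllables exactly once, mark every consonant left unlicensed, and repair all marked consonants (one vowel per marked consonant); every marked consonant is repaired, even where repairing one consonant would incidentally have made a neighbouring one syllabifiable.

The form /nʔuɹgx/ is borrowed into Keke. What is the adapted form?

Substitution: /n/ → /ʃ/, giving /ʃʔuɹgx/.
The consonants /ʃ/, /g/, /x/ cannot be parsed into a legal (C)V(C) syllable (at most one coda consonant is licensed; onsets are limited to one consonant).
Epenthesis after each stranded consonant: /ʃ/ → /ʃa/, /g/ → /ga/, /x/ → /xa/.

ʃaʔuɹgaxa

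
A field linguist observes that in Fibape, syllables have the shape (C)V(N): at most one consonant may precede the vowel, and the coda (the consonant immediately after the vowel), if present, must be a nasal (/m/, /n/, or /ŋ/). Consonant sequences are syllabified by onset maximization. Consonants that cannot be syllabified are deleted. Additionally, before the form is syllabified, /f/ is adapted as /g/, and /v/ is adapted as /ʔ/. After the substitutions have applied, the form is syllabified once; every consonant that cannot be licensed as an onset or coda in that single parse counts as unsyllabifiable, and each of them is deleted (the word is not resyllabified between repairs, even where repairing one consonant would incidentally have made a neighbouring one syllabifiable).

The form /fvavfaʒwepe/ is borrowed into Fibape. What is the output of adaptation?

Substitution: /f/ → /g/, /v/ → /ʔ/, giving /gʔaʔgaʒwepe/.
The consonants /g/, /ʔ/, /ʒ/ cannot be parsed into a legal (C)V(N) syllable (only a nasal (/m/, /n/, or /ŋ/) is licensed in coda position; onsets are limited to one consonant).
Deleting the stranded consonants removes /g/, /ʔ/, /ʒ/.

ʔagawepe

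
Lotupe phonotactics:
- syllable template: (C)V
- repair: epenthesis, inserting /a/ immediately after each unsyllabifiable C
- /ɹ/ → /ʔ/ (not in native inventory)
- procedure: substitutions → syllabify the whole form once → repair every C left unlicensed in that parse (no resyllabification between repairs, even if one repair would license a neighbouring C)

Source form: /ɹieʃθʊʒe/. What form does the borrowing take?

ʔieʃaθʊʒe

Substitution: /ɹ/ → /ʔ/, giving /ʔieʃθʊʒe/.
Under (C)V, the unsyllabifiable consonants are /ʃ/ (no codas are permitted; onsets are limited to one consonant).
Epenthesis after each stranded consonant: /ʃ/ → /ʃa/.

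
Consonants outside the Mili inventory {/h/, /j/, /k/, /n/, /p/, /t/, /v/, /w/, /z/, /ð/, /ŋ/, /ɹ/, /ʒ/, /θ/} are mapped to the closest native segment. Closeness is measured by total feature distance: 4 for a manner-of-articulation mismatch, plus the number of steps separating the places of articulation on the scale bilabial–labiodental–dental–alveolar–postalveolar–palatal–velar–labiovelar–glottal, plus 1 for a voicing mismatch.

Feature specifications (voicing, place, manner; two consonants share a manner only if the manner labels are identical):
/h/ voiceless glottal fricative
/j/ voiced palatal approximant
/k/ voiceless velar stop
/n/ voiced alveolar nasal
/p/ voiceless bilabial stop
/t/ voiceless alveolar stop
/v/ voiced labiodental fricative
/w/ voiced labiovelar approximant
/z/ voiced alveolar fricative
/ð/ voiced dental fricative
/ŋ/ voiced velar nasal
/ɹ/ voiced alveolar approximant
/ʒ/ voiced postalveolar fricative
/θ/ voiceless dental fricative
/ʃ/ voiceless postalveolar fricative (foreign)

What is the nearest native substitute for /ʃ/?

ʒ

/ʒ/ is closest: same manner (fricative), place distance 0 (postalveolar→postalveolar), voicing differs (+1); total 1. Next closest is /z/ at distance 2.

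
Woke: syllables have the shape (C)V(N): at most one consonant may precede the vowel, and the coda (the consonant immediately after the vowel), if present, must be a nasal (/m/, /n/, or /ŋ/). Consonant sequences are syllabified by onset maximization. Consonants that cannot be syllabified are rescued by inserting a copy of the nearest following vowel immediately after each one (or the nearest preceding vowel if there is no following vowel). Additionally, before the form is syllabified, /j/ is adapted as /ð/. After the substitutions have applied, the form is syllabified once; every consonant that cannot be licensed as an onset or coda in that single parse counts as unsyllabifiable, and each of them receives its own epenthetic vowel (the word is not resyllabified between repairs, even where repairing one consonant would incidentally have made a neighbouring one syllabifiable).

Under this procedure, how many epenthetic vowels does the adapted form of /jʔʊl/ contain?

After substitution the input is /ðʔʊl/.
The unsyllabifiable consonants are /ð/, /l/; each receives one epenthetic vowel.

2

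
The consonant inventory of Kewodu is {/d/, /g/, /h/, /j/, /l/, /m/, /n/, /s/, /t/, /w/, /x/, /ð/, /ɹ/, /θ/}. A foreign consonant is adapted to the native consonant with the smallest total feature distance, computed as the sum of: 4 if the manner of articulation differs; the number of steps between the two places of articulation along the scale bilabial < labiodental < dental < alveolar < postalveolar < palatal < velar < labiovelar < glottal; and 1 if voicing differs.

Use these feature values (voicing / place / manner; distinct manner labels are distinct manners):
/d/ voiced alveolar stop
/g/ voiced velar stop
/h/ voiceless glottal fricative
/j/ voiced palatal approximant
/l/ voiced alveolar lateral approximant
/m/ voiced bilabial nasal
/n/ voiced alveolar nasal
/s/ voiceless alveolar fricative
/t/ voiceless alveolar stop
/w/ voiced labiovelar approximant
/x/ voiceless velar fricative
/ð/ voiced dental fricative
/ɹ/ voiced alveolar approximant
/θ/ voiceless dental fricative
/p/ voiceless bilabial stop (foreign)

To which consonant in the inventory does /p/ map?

t

/t/ is closest: same manner (stop), place distance 3 (bilabial→alveolar), same voicing; total 3. Next closest is /d/ at distance 4.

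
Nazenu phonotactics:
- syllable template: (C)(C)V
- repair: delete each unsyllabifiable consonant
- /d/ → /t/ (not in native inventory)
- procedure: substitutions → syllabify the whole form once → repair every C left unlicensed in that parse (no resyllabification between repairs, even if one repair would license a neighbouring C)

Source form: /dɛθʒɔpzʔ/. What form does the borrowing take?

tɛθʒɔ

Substitution: /d/ → /t/, giving /tɛθʒɔpzʔ/.
Syllabifying with onset maximization leaves /p/, /z/, /ʔ/ stranded (no codas are permitted; onsets may contain at most 2 consonants).
Deletion applies to /p/, /z/, /ʔ/.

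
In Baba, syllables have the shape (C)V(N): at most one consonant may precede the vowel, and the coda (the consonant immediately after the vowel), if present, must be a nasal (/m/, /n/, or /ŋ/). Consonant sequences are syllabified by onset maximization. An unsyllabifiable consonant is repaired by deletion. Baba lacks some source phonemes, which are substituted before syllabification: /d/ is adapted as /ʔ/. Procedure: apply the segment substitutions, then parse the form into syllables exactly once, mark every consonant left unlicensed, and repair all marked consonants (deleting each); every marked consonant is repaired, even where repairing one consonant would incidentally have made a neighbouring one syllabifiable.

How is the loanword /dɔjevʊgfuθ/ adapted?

Substitution: /d/ → /ʔ/, giving /ʔɔjevʊgfuθ/.
The consonants /g/, /θ/ cannot be parsed into a legal (C)V(N) syllable (only a nasal (/m/, /n/, or /ŋ/) is licensed in coda position; onsets are limited to one consonant).
Each unlicensed consonant is deleted: /g/, /θ/.

ʔɔjevʊfu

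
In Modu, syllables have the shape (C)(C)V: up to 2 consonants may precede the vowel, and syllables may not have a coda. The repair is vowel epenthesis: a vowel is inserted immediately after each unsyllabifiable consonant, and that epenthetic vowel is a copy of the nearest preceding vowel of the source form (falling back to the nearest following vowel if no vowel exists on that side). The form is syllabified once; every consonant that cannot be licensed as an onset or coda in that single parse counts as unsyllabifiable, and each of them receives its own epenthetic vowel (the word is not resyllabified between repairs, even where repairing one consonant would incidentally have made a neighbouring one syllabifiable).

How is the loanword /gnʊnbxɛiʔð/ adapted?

The consonants /n/, /ʔ/, /ð/ cannot be parsed into a legal (C)(C)V syllable (no codas are permitted; onsets may contain at most 2 consonants).
Inserting the epenthetic vowel yields /n/ → /nʊ/, /ʔ/ → /ʔi/, /ð/ → /ði/.

gnʊnʊbxɛiʔiði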